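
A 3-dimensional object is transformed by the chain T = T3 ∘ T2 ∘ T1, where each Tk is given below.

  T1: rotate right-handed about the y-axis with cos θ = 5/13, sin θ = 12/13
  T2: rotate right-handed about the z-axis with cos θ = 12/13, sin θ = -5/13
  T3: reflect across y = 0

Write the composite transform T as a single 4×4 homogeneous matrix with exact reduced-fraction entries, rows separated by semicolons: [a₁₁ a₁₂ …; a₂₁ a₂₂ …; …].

T1 = [5/13 0 12/13 0; 0 1 0 0; -12/13 0 5/13 0; 0 0 0 1]
T2·T1 = [60/169 5/13 144/169 0; -25/169 12/13 -60/169 0; -12/13 0 5/13 0; 0 0 0 1]
T3·…·T1 = [60/169 5/13 144/169 0; 25/169 -12/13 60/169 0; -12/13 0 5/13 0; 0 0 0 1]

T = [60/169 5/13 144/169 0; 25/169 -12/13 60/169 0; -12/13 0 5/13 0; 0 0 0 1]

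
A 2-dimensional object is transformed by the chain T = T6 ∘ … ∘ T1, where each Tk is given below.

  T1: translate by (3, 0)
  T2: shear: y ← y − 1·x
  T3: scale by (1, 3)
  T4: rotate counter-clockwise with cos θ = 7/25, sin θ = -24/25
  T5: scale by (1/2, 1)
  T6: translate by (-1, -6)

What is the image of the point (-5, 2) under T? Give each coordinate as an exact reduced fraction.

T1 translate by (3, 0): (-5, 2) → (-2, 2)
T2 shear: y ← y − 1·x: (-2, 2) → (-2, 4)
T3 scale by (1, 3): (-2, 4) → (-2, 12)
T4 rotate counter-clockwise with cos θ = 7/25, sin θ = -24/25: (-2, 12) → (274/25, 132/25)
T5 scale by (1/2, 1): (274/25, 132/25) → (137/25, 132/25)
T6 translate by (-1, -6): (137/25, 132/25) → (112/25, -18/25)

T(p) = (112/25, -18/25)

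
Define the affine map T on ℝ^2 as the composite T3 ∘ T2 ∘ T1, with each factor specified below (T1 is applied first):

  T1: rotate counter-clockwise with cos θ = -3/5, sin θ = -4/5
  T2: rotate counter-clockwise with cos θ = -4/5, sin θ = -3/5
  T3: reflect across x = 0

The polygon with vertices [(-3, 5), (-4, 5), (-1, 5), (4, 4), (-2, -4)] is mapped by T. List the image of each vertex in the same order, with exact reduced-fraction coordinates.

T1 rotate counter-clockwise with cos θ = -3/5, sin θ = -4/5: (-3, 5) → (29/5, -3/5); (-4, 5) → (32/5, 1/5); (-1, 5) → (23/5, -11/5); (4, 4) → (4/5, -28/5); (-2, -4) → (-2, 4)
T2 rotate counter-clockwise with cos θ = -4/5, sin θ = -3/5: (29/5, -3/5) → (-5, -3); (32/5, 1/5) → (-5, -4); (23/5, -11/5) → (-5, -1); (4/5, -28/5) → (-4, 4); (-2, 4) → (4, -2)
T3 reflect across x = 0: (-5, -3) → (5, -3); (-5, -4) → (5, -4); (-5, -1) → (5, -1); (-4, 4) → (4, 4); (4, -2) → (-4, -2)

image vertices: (5, -3), (5, -4), (5, -1), (4, 4), (-4, -2)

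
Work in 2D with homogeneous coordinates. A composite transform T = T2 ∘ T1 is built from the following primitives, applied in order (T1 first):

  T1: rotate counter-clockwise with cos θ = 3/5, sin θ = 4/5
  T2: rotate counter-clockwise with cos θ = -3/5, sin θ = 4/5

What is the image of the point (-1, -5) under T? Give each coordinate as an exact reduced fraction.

T(p) = (1, 5)

T1 rotate counter-clockwise with cos θ = 3/5, sin θ = 4/5: (-1, -5) → (17/5, -19/5)
T2 rotate counter-clockwise with cos θ = -3/5, sin θ = 4/5: (17/5, -19/5) → (1, 5)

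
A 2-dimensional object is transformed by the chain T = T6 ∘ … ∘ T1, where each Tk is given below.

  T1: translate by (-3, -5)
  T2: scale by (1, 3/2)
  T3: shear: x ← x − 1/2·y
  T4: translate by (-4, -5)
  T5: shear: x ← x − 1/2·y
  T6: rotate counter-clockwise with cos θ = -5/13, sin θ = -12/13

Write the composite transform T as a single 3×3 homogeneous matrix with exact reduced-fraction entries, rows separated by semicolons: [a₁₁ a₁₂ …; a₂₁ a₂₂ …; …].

T1 = [1 0 -3; 0 1 -5; 0 0 1]
T2·T1 = [1 0 -3; 0 3/2 -15/2; 0 0 1]
T3·…·T1 = [1 -3/4 3/4; 0 3/2 -15/2; 0 0 1]
T4·…·T1 = [1 -3/4 -13/4; 0 3/2 -25/2; 0 0 1]
T5·…·T1 = [1 -3/2 3; 0 3/2 -25/2; 0 0 1]
T6·…·T1 = [-5/13 51/26 -165/13; -12/13 21/26 53/26; 0 0 1]

T = [-5/13 51/26 -165/13; -12/13 21/26 53/26; 0 0 1]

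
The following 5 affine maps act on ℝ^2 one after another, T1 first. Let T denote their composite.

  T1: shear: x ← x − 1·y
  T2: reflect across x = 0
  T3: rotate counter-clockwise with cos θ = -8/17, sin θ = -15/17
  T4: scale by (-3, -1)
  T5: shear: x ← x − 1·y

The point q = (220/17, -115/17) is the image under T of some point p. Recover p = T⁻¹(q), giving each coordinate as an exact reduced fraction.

T1 = [1 -1 0; 0 1 0; 0 0 1]
T2·T1 = [-1 1 0; 0 1 0; 0 0 1]
T3·…·T1 = [8/17 7/17 0; 15/17 -23/17 0; 0 0 1]
T4·…·T1 = [-24/17 -21/17 0; -15/17 23/17 0; 0 0 1]
T5·…·T1 = [-9/17 -44/17 0; -15/17 23/17 0; 0 0 1]
det M = -3; M⁻¹ = [-23/51 -44/51 0; -5/17 3/17 0; 0 0 1]
M⁻¹ · (220/17, -115/17)ᵀ = (0, -5)ᵀ

p = (0, -5)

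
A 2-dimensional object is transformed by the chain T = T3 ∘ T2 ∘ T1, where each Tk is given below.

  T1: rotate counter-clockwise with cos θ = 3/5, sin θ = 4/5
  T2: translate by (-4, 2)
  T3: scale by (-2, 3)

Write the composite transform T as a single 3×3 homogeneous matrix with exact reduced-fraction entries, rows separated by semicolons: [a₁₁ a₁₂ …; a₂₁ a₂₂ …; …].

T1 = [3/5 -4/5 0; 4/5 3/5 0; 0 0 1]
T2·T1 = [3/5 -4/5 -4; 4/5 3/5 2; 0 0 1]
T3·…·T1 = [-6/5 8/5 8; 12/5 9/5 6; 0 0 1]

T = [-6/5 8/5 8; 12/5 9/5 6; 0 0 1]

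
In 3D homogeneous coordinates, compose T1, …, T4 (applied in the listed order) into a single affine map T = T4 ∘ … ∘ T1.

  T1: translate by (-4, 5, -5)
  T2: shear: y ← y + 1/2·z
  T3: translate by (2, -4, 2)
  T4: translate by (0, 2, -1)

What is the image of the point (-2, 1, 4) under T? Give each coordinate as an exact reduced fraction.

T1 translate by (-4, 5, -5): (-2, 1, 4) → (-6, 6, -1)
T2 shear: y ← y + 1/2·z: (-6, 6, -1) → (-6, 11/2, -1)
T3 translate by (2, -4, 2): (-6, 11/2, -1) → (-4, 3/2, 1)
T4 translate by (0, 2, -1): (-4, 3/2, 1) → (-4, 7/2, 0)

T(p) = (-4, 7/2, 0)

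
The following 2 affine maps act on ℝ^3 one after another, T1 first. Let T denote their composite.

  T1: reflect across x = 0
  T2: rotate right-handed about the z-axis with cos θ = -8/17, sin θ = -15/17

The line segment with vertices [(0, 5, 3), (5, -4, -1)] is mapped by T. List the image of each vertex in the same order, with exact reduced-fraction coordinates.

T1 reflect across x = 0: (0, 5, 3) → (0, 5, 3); (5, -4, -1) → (-5, -4, -1)
T2 rotate right-handed about the z-axis with cos θ = -8/17, sin θ = -15/17: (0, 5, 3) → (75/17, -40/17, 3); (-5, -4, -1) → (-20/17, 107/17, -1)

image vertices: (75/17, -40/17, 3), (-20/17, 107/17, -1)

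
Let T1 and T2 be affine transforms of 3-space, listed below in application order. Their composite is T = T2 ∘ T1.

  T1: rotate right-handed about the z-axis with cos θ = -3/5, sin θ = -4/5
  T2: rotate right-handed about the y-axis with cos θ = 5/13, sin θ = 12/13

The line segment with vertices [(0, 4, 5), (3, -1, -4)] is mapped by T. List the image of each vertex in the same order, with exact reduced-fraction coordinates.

T1 rotate right-handed about the z-axis with cos θ = -3/5, sin θ = -4/5: (0, 4, 5) → (16/5, -12/5, 5); (3, -1, -4) → (-13/5, -9/5, -4)
T2 rotate right-handed about the y-axis with cos θ = 5/13, sin θ = 12/13: (16/5, -12/5, 5) → (76/13, -12/5, -67/65); (-13/5, -9/5, -4) → (-61/13, -9/5, 56/65)

image vertices: (76/13, -12/5, -67/65), (-61/13, -9/5, 56/65)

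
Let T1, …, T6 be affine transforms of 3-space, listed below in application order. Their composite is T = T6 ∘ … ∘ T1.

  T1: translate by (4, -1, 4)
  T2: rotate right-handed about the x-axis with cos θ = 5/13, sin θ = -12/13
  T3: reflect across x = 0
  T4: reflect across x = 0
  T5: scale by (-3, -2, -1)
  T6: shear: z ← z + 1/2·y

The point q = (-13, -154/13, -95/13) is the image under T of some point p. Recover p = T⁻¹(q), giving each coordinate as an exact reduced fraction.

p = (1/3, 2, 2)

T1 = [1 0 0 4; 0 1 0 -1; 0 0 1 4; 0 0 0 1]
T2·T1 = [1 0 0 4; 0 5/13 12/13 43/13; 0 -12/13 5/13 32/13; 0 0 0 1]
T3·…·T1 = [-1 0 0 -4; 0 5/13 12/13 43/13; 0 -12/13 5/13 32/13; 0 0 0 1]
T4·…·T1 = [1 0 0 4; 0 5/13 12/13 43/13; 0 -12/13 5/13 32/13; 0 0 0 1]
T5·…·T1 = [-3 0 0 -12; 0 -10/13 -24/13 -86/13; 0 12/13 -5/13 -32/13; 0 0 0 1]
T6·…·T1 = [-3 0 0 -12; 0 -10/13 -24/13 -86/13; 0 7/13 -17/13 -75/13; 0 0 0 1]
det M = -6; M⁻¹ = [-1/3 0 0 -4; 0 -17/26 12/13 1; 0 -7/26 -5/13 -4; 0 0 0 1]
M⁻¹ · (-13, -154/13, -95/13)ᵀ = (1/3, 2, 2)ᵀ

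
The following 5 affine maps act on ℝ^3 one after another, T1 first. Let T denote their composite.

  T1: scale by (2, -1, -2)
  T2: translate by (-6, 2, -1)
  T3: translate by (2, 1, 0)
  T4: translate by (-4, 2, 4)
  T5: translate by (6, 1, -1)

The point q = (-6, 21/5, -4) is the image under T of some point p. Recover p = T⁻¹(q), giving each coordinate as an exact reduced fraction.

p = (-2, 9/5, 3)

T1 = [2 0 0 0; 0 -1 0 0; 0 0 -2 0; 0 0 0 1]
T2·T1 = [2 0 0 -6; 0 -1 0 2; 0 0 -2 -1; 0 0 0 1]
T3·…·T1 = [2 0 0 -4; 0 -1 0 3; 0 0 -2 -1; 0 0 0 1]
T4·…·T1 = [2 0 0 -8; 0 -1 0 5; 0 0 -2 3; 0 0 0 1]
T5·…·T1 = [2 0 0 -2; 0 -1 0 6; 0 0 -2 2; 0 0 0 1]
det M = 4; M⁻¹ = [1/2 0 0 1; 0 -1 0 6; 0 0 -1/2 1; 0 0 0 1]
M⁻¹ · (-6, 21/5, -4)ᵀ = (-2, 9/5, 3)ᵀ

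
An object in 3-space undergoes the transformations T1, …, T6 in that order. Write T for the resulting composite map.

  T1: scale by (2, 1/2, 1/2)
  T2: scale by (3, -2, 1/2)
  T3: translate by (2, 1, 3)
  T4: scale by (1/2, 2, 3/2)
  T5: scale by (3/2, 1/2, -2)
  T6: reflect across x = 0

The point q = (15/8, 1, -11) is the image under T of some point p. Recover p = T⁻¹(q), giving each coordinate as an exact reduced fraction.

p = (-3/4, 0, 8/3)

T1 = [2 0 0 0; 0 1/2 0 0; 0 0 1/2 0; 0 0 0 1]
T2·T1 = [6 0 0 0; 0 -1 0 0; 0 0 1/4 0; 0 0 0 1]
T3·…·T1 = [6 0 0 2; 0 -1 0 1; 0 0 1/4 3; 0 0 0 1]
T4·…·T1 = [3 0 0 1; 0 -2 0 2; 0 0 3/8 9/2; 0 0 0 1]
T5·…·T1 = [9/2 0 0 3/2; 0 -1 0 1; 0 0 -3/4 -9; 0 0 0 1]
T6·…·T1 = [-9/2 0 0 -3/2; 0 -1 0 1; 0 0 -3/4 -9; 0 0 0 1]
det M = -27/8; M⁻¹ = [-2/9 0 0 -1/3; 0 -1 0 1; 0 0 -4/3 -12; 0 0 0 1]
M⁻¹ · (15/8, 1, -11)ᵀ = (-3/4, 0, 8/3)ᵀ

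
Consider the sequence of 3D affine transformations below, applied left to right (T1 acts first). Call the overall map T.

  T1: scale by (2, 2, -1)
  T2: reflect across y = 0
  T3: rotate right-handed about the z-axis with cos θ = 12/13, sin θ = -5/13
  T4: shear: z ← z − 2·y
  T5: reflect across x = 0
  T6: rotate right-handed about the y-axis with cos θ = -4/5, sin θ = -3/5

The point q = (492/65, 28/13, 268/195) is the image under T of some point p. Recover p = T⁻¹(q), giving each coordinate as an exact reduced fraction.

T1 = [2 0 0 0; 0 2 0 0; 0 0 -1 0; 0 0 0 1]
T2·T1 = [2 0 0 0; 0 -2 0 0; 0 0 -1 0; 0 0 0 1]
T3·…·T1 = [24/13 -10/13 0 0; -10/13 -24/13 0 0; 0 0 -1 0; 0 0 0 1]
T4·…·T1 = [24/13 -10/13 0 0; -10/13 -24/13 0 0; 20/13 48/13 -1 0; 0 0 0 1]
T5·…·T1 = [-24/13 10/13 0 0; -10/13 -24/13 0 0; 20/13 48/13 -1 0; 0 0 0 1]
T6·…·T1 = [36/65 -184/65 3/5 0; -10/13 -24/13 0 0; -152/65 -162/65 4/5 0; 0 0 0 1]
det M = -4; M⁻¹ = [24/65 -5/26 -18/65 0; -2/13 -6/13 3/26 0; 3/5 -2 4/5 0; 0 0 0 1]
M⁻¹ · (492/65, 28/13, 268/195)ᵀ = (2, -2, 4/3)ᵀ

p = (2, -2, 4/3)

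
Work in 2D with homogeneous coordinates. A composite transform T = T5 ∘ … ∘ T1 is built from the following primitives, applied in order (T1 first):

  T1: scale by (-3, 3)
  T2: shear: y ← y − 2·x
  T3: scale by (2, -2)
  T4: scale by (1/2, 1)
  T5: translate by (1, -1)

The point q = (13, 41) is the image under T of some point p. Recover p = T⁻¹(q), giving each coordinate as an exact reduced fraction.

p = (-4, 1)

T1 = [-3 0 0; 0 3 0; 0 0 1]
T2·T1 = [-3 0 0; 6 3 0; 0 0 1]
T3·…·T1 = [-6 0 0; -12 -6 0; 0 0 1]
T4·…·T1 = [-3 0 0; -12 -6 0; 0 0 1]
T5·…·T1 = [-3 0 1; -12 -6 -1; 0 0 1]
det M = 18; M⁻¹ = [-1/3 0 1/3; 2/3 -1/6 -5/6; 0 0 1]
M⁻¹ · (13, 41)ᵀ = (-4, 1)ᵀ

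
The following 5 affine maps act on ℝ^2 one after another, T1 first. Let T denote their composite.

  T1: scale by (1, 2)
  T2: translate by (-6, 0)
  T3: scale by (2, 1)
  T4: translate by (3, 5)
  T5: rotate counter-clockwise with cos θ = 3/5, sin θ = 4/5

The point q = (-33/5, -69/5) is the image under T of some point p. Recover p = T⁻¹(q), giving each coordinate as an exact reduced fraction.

p = (-3, -4)

T1 = [1 0 0; 0 2 0; 0 0 1]
T2·T1 = [1 0 -6; 0 2 0; 0 0 1]
T3·…·T1 = [2 0 -12; 0 2 0; 0 0 1]
T4·…·T1 = [2 0 -9; 0 2 5; 0 0 1]
T5·…·T1 = [6/5 -8/5 -47/5; 8/5 6/5 -21/5; 0 0 1]
det M = 4; M⁻¹ = [3/10 2/5 9/2; -2/5 3/10 -5/2; 0 0 1]
M⁻¹ · (-33/5, -69/5)ᵀ = (-3, -4)ᵀ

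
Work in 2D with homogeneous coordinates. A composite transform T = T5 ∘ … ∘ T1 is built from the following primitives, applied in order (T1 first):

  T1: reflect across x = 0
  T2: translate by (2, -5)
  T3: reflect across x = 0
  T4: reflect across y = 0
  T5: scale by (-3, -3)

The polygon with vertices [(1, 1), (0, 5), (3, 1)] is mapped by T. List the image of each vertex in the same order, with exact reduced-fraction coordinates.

T1 reflect across x = 0: (1, 1) → (-1, 1); (0, 5) → (0, 5); (3, 1) → (-3, 1)
T2 translate by (2, -5): (-1, 1) → (1, -4); (0, 5) → (2, 0); (-3, 1) → (-1, -4)
T3 reflect across x = 0: (1, -4) → (-1, -4); (2, 0) → (-2, 0); (-1, -4) → (1, -4)
T4 reflect across y = 0: (-1, -4) → (-1, 4); (-2, 0) → (-2, 0); (1, -4) → (1, 4)
T5 scale by (-3, -3): (-1, 4) → (3, -12); (-2, 0) → (6, 0); (1, 4) → (-3, -12)

image vertices: (3, -12), (6, 0), (-3, -12)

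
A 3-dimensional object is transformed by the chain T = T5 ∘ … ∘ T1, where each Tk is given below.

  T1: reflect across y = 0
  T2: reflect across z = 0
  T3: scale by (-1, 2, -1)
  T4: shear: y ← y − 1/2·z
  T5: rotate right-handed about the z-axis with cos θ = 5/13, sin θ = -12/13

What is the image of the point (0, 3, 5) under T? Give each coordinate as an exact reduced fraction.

T1 reflect across y = 0: (0, 3, 5) → (0, -3, 5)
T2 reflect across z = 0: (0, -3, 5) → (0, -3, -5)
T3 scale by (-1, 2, -1): (0, -3, -5) → (0, -6, 5)
T4 shear: y ← y − 1/2·z: (0, -6, 5) → (0, -17/2, 5)
T5 rotate right-handed about the z-axis with cos θ = 5/13, sin θ = -12/13: (0, -17/2, 5) → (-102/13, -85/26, 5)

T(p) = (-102/13, -85/26, 5)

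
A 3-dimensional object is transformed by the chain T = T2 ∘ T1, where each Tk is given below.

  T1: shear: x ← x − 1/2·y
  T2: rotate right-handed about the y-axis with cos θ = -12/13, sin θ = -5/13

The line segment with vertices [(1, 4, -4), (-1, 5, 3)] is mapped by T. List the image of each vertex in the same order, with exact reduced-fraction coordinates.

image vertices: (32/13, 4, 43/13), (27/13, 5, -107/26)

T1 shear: x ← x − 1/2·y: (1, 4, -4) → (-1, 4, -4); (-1, 5, 3) → (-7/2, 5, 3)
T2 rotate right-handed about the y-axis with cos θ = -12/13, sin θ = -5/13: (-1, 4, -4) → (32/13, 4, 43/13); (-7/2, 5, 3) → (27/13, 5, -107/26)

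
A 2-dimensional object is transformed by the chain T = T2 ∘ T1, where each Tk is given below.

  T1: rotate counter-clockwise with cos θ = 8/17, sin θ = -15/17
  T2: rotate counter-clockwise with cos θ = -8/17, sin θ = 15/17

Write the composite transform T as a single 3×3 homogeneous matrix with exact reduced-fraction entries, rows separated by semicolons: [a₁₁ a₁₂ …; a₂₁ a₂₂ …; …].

T1 = [8/17 15/17 0; -15/17 8/17 0; 0 0 1]
T2·T1 = [161/289 -240/289 0; 240/289 161/289 0; 0 0 1]

T = [161/289 -240/289 0; 240/289 161/289 0; 0 0 1]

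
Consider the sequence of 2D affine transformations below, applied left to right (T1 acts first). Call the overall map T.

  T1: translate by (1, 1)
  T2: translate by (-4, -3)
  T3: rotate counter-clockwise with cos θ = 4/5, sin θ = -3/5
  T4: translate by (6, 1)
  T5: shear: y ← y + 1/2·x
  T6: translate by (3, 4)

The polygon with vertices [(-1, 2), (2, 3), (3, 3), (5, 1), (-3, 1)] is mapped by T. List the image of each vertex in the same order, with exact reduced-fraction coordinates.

image vertices: (29/5, 44/5), (44/5, 93/10), (48/5, 91/10), (10, 13/2), (18/5, 81/10)

T1 translate by (1, 1): (-1, 2) → (0, 3); (2, 3) → (3, 4); (3, 3) → (4, 4); (5, 1) → (6, 2); (-3, 1) → (-2, 2)
T2 translate by (-4, -3): (0, 3) → (-4, 0); (3, 4) → (-1, 1); (4, 4) → (0, 1); (6, 2) → (2, -1); (-2, 2) → (-6, -1)
T3 rotate counter-clockwise with cos θ = 4/5, sin θ = -3/5: (-4, 0) → (-16/5, 12/5); (-1, 1) → (-1/5, 7/5); (0, 1) → (3/5, 4/5); (2, -1) → (1, -2); (-6, -1) → (-27/5, 14/5)
T4 translate by (6, 1): (-16/5, 12/5) → (14/5, 17/5); (-1/5, 7/5) → (29/5, 12/5); (3/5, 4/5) → (33/5, 9/5); (1, -2) → (7, -1); (-27/5, 14/5) → (3/5, 19/5)
T5 shear: y ← y + 1/2·x: (14/5, 17/5) → (14/5, 24/5); (29/5, 12/5) → (29/5, 53/10); (33/5, 9/5) → (33/5, 51/10); (7, -1) → (7, 5/2); (3/5, 19/5) → (3/5, 41/10)
T6 translate by (3, 4): (14/5, 24/5) → (29/5, 44/5); (29/5, 53/10) → (44/5, 93/10); (33/5, 51/10) → (48/5, 91/10); (7, 5/2) → (10, 13/2); (3/5, 41/10) → (18/5, 81/10)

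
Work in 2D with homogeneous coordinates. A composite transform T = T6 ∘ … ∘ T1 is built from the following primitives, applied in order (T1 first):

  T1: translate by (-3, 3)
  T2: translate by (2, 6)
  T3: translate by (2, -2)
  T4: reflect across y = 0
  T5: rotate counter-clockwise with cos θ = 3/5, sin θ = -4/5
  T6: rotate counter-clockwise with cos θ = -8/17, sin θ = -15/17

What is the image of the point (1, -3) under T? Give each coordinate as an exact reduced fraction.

T1 translate by (-3, 3): (1, -3) → (-2, 0)
T2 translate by (2, 6): (-2, 0) → (0, 6)
T3 translate by (2, -2): (0, 6) → (2, 4)
T4 reflect across y = 0: (2, 4) → (2, -4)
T5 rotate counter-clockwise with cos θ = 3/5, sin θ = -4/5: (2, -4) → (-2, -4)
T6 rotate counter-clockwise with cos θ = -8/17, sin θ = -15/17: (-2, -4) → (-44/17, 62/17)

T(p) = (-44/17, 62/17)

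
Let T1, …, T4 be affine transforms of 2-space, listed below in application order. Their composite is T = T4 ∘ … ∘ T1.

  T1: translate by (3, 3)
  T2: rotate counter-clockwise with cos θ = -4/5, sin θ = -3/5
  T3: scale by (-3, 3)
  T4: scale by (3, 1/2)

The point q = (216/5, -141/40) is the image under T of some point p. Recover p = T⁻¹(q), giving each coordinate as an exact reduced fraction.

T1 = [1 0 3; 0 1 3; 0 0 1]
T2·T1 = [-4/5 3/5 -3/5; -3/5 -4/5 -21/5; 0 0 1]
T3·…·T1 = [12/5 -9/5 9/5; -9/5 -12/5 -63/5; 0 0 1]
T4·…·T1 = [36/5 -27/5 27/5; -9/10 -6/5 -63/10; 0 0 1]
det M = -27/2; M⁻¹ = [4/45 -2/5 -3; -1/15 -8/15 -3; 0 0 1]
M⁻¹ · (216/5, -141/40)ᵀ = (9/4, -4)ᵀ

p = (9/4, -4)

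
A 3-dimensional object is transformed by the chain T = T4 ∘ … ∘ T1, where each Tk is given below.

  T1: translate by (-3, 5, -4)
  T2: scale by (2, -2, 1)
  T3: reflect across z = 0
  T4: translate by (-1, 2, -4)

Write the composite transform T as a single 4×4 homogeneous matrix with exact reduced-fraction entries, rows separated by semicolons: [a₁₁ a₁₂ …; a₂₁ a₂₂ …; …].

T1 = [1 0 0 -3; 0 1 0 5; 0 0 1 -4; 0 0 0 1]
T2·T1 = [2 0 0 -6; 0 -2 0 -10; 0 0 1 -4; 0 0 0 1]
T3·…·T1 = [2 0 0 -6; 0 -2 0 -10; 0 0 -1 4; 0 0 0 1]
T4·…·T1 = [2 0 0 -7; 0 -2 0 -8; 0 0 -1 0; 0 0 0 1]

T = [2 0 0 -7; 0 -2 0 -8; 0 0 -1 0; 0 0 0 1]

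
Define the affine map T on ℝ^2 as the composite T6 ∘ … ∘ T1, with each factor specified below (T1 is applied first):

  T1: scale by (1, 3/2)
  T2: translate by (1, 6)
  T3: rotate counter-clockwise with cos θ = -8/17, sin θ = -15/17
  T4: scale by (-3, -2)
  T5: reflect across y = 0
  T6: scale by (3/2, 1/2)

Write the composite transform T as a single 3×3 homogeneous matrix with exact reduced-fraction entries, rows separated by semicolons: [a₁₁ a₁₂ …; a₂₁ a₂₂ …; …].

T1 = [1 0 0; 0 3/2 0; 0 0 1]
T2·T1 = [1 0 1; 0 3/2 6; 0 0 1]
T3·…·T1 = [-8/17 45/34 82/17; -15/17 -12/17 -63/17; 0 0 1]
T4·…·T1 = [24/17 -135/34 -246/17; 30/17 24/17 126/17; 0 0 1]
T5·…·T1 = [24/17 -135/34 -246/17; -30/17 -24/17 -126/17; 0 0 1]
T6·…·T1 = [36/17 -405/68 -369/17; -15/17 -12/17 -63/17; 0 0 1]

T = [36/17 -405/68 -369/17; -15/17 -12/17 -63/17; 0 0 1]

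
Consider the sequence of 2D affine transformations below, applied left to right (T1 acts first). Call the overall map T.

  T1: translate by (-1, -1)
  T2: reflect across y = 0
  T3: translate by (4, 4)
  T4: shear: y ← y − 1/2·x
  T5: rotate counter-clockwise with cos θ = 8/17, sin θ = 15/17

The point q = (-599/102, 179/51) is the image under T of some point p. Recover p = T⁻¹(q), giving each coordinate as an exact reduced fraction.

T1 = [1 0 -1; 0 1 -1; 0 0 1]
T2·T1 = [1 0 -1; 0 -1 1; 0 0 1]
T3·…·T1 = [1 0 3; 0 -1 5; 0 0 1]
T4·…·T1 = [1 0 3; -1/2 -1 7/2; 0 0 1]
T5·…·T1 = [31/34 15/17 -57/34; 11/17 -8/17 73/17; 0 0 1]
det M = -1; M⁻¹ = [8/17 15/17 -3; 11/17 -31/34 5; 0 0 1]
M⁻¹ · (-599/102, 179/51)ᵀ = (-8/3, -2)ᵀ

p = (-8/3, -2)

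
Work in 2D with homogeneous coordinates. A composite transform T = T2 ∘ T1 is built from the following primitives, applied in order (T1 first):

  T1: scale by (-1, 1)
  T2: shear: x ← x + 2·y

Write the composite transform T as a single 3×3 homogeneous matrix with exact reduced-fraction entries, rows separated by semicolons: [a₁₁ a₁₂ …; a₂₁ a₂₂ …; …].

T1 = [-1 0 0; 0 1 0; 0 0 1]
T2·T1 = [-1 2 0; 0 1 0; 0 0 1]

T = [-1 2 0; 0 1 0; 0 0 1]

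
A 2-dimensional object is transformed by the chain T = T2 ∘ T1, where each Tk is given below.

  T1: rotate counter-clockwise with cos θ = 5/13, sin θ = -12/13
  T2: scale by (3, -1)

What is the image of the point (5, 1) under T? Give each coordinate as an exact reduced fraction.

T1 rotate counter-clockwise with cos θ = 5/13, sin θ = -12/13: (5, 1) → (37/13, -55/13)
T2 scale by (3, -1): (37/13, -55/13) → (111/13, 55/13)

T(p) = (111/13, 55/13)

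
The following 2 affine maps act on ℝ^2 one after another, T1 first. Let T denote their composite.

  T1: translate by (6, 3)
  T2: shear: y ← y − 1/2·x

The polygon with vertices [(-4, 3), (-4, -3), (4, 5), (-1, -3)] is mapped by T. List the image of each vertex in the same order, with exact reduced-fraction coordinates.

image vertices: (2, 5), (2, -1), (10, 3), (5, -5/2)

T1 translate by (6, 3): (-4, 3) → (2, 6); (-4, -3) → (2, 0); (4, 5) → (10, 8); (-1, -3) → (5, 0)
T2 shear: y ← y − 1/2·x: (2, 6) → (2, 5); (2, 0) → (2, -1); (10, 8) → (10, 3); (5, 0) → (5, -5/2)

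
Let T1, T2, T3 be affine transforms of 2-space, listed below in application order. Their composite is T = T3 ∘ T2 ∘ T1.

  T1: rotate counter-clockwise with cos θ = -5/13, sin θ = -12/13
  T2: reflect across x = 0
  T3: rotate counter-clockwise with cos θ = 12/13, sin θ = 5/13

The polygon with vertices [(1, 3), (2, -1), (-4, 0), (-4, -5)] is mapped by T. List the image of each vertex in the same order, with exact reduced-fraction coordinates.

image vertices: (-237/169, -479/169), (359/169, -118/169), (-480/169, 476/169), (115/169, 1076/169)

T1 rotate counter-clockwise with cos θ = -5/13, sin θ = -12/13: (1, 3) → (31/13, -27/13); (2, -1) → (-22/13, -19/13); (-4, 0) → (20/13, 48/13); (-4, -5) → (-40/13, 73/13)
T2 reflect across x = 0: (31/13, -27/13) → (-31/13, -27/13); (-22/13, -19/13) → (22/13, -19/13); (20/13, 48/13) → (-20/13, 48/13); (-40/13, 73/13) → (40/13, 73/13)
T3 rotate counter-clockwise with cos θ = 12/13, sin θ = 5/13: (-31/13, -27/13) → (-237/169, -479/169); (22/13, -19/13) → (359/169, -118/169); (-20/13, 48/13) → (-480/169, 476/169); (40/13, 73/13) → (115/169, 1076/169)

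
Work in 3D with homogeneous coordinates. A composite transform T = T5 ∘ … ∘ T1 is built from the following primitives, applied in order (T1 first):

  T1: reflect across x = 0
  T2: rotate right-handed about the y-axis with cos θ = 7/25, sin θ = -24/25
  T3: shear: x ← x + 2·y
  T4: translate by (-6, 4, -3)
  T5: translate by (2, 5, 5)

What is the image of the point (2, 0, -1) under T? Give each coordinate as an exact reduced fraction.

T(p) = (-18/5, 9, -1/5)

T1 reflect across x = 0: (2, 0, -1) → (-2, 0, -1)
T2 rotate right-handed about the y-axis with cos θ = 7/25, sin θ = -24/25: (-2, 0, -1) → (2/5, 0, -11/5)
T3 shear: x ← x + 2·y: (2/5, 0, -11/5) → (2/5, 0, -11/5)
T4 translate by (-6, 4, -3): (2/5, 0, -11/5) → (-28/5, 4, -26/5)
T5 translate by (2, 5, 5): (-28/5, 4, -26/5) → (-18/5, 9, -1/5)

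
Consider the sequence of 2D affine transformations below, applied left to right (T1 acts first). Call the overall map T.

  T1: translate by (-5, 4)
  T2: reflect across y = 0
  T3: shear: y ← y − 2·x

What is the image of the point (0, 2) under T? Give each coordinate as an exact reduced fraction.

T1 translate by (-5, 4): (0, 2) → (-5, 6)
T2 reflect across y = 0: (-5, 6) → (-5, -6)
T3 shear: y ← y − 2·x: (-5, -6) → (-5, 4)

T(p) = (-5, 4)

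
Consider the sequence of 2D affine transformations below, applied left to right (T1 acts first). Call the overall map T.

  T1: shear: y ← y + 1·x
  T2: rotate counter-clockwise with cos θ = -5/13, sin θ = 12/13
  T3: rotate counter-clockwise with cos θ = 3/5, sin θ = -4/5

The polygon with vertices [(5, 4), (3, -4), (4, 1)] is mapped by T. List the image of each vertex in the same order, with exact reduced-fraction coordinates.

image vertices: (-339/65, 577/65), (31/13, 27/13), (-148/65, 389/65)

T1 shear: y ← y + 1·x: (5, 4) → (5, 9); (3, -4) → (3, -1); (4, 1) → (4, 5)
T2 rotate counter-clockwise with cos θ = -5/13, sin θ = 12/13: (5, 9) → (-133/13, 15/13); (3, -1) → (-3/13, 41/13); (4, 5) → (-80/13, 23/13)
T3 rotate counter-clockwise with cos θ = 3/5, sin θ = -4/5: (-133/13, 15/13) → (-339/65, 577/65); (-3/13, 41/13) → (31/13, 27/13); (-80/13, 23/13) → (-148/65, 389/65)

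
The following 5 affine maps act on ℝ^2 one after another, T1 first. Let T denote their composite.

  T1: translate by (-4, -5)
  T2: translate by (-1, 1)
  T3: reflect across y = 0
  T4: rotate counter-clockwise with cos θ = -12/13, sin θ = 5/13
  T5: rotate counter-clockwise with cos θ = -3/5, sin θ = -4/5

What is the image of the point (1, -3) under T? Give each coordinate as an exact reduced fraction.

T1 translate by (-4, -5): (1, -3) → (-3, -8)
T2 translate by (-1, 1): (-3, -8) → (-4, -7)
T3 reflect across y = 0: (-4, -7) → (-4, 7)
T4 rotate counter-clockwise with cos θ = -12/13, sin θ = 5/13: (-4, 7) → (1, -8)
T5 rotate counter-clockwise with cos θ = -3/5, sin θ = -4/5: (1, -8) → (-7, 4)

T(p) = (-7, 4)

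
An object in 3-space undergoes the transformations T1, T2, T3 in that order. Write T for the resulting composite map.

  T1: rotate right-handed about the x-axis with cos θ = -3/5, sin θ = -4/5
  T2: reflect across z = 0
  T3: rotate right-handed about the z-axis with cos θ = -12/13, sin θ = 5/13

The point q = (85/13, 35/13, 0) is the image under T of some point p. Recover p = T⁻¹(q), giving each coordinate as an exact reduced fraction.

T1 = [1 0 0 0; 0 -3/5 4/5 0; 0 -4/5 -3/5 0; 0 0 0 1]
T2·T1 = [1 0 0 0; 0 -3/5 4/5 0; 0 4/5 3/5 0; 0 0 0 1]
T3·…·T1 = [-12/13 3/13 -4/13 0; 5/13 36/65 -48/65 0; 0 4/5 3/5 0; 0 0 0 1]
det M = -1; M⁻¹ = [-12/13 5/13 0 0; 3/13 36/65 4/5 0; -4/13 -48/65 3/5 0; 0 0 0 1]
M⁻¹ · (85/13, 35/13, 0)ᵀ = (-5, 3, -4)ᵀ

p = (-5, 3, -4)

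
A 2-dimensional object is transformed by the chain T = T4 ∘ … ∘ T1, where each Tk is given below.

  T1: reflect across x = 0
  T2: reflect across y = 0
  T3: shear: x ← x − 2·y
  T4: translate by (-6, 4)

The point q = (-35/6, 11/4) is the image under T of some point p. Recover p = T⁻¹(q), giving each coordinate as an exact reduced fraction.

T1 = [-1 0 0; 0 1 0; 0 0 1]
T2·T1 = [-1 0 0; 0 -1 0; 0 0 1]
T3·…·T1 = [-1 2 0; 0 -1 0; 0 0 1]
T4·…·T1 = [-1 2 -6; 0 -1 4; 0 0 1]
det M = 1; M⁻¹ = [-1 -2 2; 0 -1 4; 0 0 1]
M⁻¹ · (-35/6, 11/4)ᵀ = (7/3, 5/4)ᵀ

p = (7/3, 5/4)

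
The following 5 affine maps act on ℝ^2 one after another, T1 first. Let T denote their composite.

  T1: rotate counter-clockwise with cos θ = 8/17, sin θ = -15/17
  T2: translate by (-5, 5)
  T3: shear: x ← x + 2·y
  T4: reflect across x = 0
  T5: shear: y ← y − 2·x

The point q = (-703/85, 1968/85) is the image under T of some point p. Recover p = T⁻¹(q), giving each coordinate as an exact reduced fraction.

p = (-7/5, 4/5)

T1 = [8/17 15/17 0; -15/17 8/17 0; 0 0 1]
T2·T1 = [8/17 15/17 -5; -15/17 8/17 5; 0 0 1]
T3·…·T1 = [-22/17 31/17 5; -15/17 8/17 5; 0 0 1]
T4·…·T1 = [22/17 -31/17 -5; -15/17 8/17 5; 0 0 1]
T5·…·T1 = [22/17 -31/17 -5; -59/17 70/17 15; 0 0 1]
det M = -1; M⁻¹ = [-70/17 -31/17 115/17; -59/17 -22/17 35/17; 0 0 1]
M⁻¹ · (-703/85, 1968/85)ᵀ = (-7/5, 4/5)ᵀ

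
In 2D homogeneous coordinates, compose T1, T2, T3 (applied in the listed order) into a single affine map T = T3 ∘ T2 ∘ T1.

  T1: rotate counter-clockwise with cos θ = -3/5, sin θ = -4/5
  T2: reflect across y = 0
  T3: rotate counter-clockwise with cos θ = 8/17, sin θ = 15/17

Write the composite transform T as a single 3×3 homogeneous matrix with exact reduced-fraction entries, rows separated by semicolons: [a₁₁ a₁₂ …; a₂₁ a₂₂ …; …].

T = [-84/85 -13/85 0; -13/85 84/85 0; 0 0 1]

T1 = [-3/5 4/5 0; -4/5 -3/5 0; 0 0 1]
T2·T1 = [-3/5 4/5 0; 4/5 3/5 0; 0 0 1]
T3·…·T1 = [-84/85 -13/85 0; -13/85 84/85 0; 0 0 1]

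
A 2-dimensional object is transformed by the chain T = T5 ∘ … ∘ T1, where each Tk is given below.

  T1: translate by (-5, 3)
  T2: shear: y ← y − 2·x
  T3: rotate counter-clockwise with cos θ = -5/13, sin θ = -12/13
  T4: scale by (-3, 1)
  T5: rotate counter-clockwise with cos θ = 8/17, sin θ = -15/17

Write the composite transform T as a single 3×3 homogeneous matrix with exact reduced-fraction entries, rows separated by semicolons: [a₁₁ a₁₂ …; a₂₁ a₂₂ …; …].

T1 = [1 0 -5; 0 1 3; 0 0 1]
T2·T1 = [1 0 -5; -2 1 13; 0 0 1]
T3·…·T1 = [-29/13 12/13 181/13; -2/13 -5/13 -5/13; 0 0 1]
T4·…·T1 = [87/13 -36/13 -543/13; -2/13 -5/13 -5/13; 0 0 1]
T5·…·T1 = [666/221 -363/221 -4419/221; -1321/221 500/221 8105/221; 0 0 1]

T = [666/221 -363/221 -4419/221; -1321/221 500/221 8105/221; 0 0 1]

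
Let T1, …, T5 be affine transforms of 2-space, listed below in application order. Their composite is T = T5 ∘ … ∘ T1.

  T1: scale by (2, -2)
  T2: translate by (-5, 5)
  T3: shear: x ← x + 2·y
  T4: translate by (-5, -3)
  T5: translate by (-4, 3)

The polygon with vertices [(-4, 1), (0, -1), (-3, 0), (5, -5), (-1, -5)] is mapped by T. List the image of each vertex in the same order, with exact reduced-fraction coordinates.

T1 scale by (2, -2): (-4, 1) → (-8, -2); (0, -1) → (0, 2); (-3, 0) → (-6, 0); (5, -5) → (10, 10); (-1, -5) → (-2, 10)
T2 translate by (-5, 5): (-8, -2) → (-13, 3); (0, 2) → (-5, 7); (-6, 0) → (-11, 5); (10, 10) → (5, 15); (-2, 10) → (-7, 15)
T3 shear: x ← x + 2·y: (-13, 3) → (-7, 3); (-5, 7) → (9, 7); (-11, 5) → (-1, 5); (5, 15) → (35, 15); (-7, 15) → (23, 15)
T4 translate by (-5, -3): (-7, 3) → (-12, 0); (9, 7) → (4, 4); (-1, 5) → (-6, 2); (35, 15) → (30, 12); (23, 15) → (18, 12)
T5 translate by (-4, 3): (-12, 0) → (-16, 3); (4, 4) → (0, 7); (-6, 2) → (-10, 5); (30, 12) → (26, 15); (18, 12) → (14, 15)

image vertices: (-16, 3), (0, 7), (-10, 5), (26, 15), (14, 15)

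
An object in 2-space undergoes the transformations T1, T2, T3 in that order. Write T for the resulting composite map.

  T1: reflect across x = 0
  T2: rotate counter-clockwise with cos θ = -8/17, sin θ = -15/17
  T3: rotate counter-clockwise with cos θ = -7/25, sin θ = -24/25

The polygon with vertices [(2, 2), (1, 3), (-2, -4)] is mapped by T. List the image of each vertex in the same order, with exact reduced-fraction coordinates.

image vertices: (14/425, -1202/425), (-587/425, -1209/425), (116/85, 362/85)

T1 reflect across x = 0: (2, 2) → (-2, 2); (1, 3) → (-1, 3); (-2, -4) → (2, -4)
T2 rotate counter-clockwise with cos θ = -8/17, sin θ = -15/17: (-2, 2) → (46/17, 14/17); (-1, 3) → (53/17, -9/17); (2, -4) → (-76/17, 2/17)
T3 rotate counter-clockwise with cos θ = -7/25, sin θ = -24/25: (46/17, 14/17) → (14/425, -1202/425); (53/17, -9/17) → (-587/425, -1209/425); (-76/17, 2/17) → (116/85, 362/85)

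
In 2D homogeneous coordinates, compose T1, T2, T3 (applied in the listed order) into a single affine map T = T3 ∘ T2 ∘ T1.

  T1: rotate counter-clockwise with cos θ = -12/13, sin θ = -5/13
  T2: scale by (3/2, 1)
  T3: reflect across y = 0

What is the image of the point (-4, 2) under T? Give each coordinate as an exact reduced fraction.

T(p) = (87/13, 4/13)

T1 rotate counter-clockwise with cos θ = -12/13, sin θ = -5/13: (-4, 2) → (58/13, -4/13)
T2 scale by (3/2, 1): (58/13, -4/13) → (87/13, -4/13)
T3 reflect across y = 0: (87/13, -4/13) → (87/13, 4/13)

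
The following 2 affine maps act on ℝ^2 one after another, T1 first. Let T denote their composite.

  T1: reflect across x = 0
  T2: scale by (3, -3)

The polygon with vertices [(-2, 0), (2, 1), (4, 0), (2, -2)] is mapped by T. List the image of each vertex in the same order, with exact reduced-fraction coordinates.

T1 reflect across x = 0: (-2, 0) → (2, 0); (2, 1) → (-2, 1); (4, 0) → (-4, 0); (2, -2) → (-2, -2)
T2 scale by (3, -3): (2, 0) → (6, 0); (-2, 1) → (-6, -3); (-4, 0) → (-12, 0); (-2, -2) → (-6, 6)

image vertices: (6, 0), (-6, -3), (-12, 0), (-6, 6)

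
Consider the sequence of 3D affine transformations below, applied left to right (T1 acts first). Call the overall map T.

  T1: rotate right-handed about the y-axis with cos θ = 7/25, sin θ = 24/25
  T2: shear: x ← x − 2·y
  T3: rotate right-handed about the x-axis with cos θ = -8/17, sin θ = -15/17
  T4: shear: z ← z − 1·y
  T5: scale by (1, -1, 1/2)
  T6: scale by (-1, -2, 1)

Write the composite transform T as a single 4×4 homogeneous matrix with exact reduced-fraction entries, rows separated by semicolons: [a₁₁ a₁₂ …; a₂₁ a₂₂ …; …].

T1 = [7/25 0 24/25 0; 0 1 0 0; -24/25 0 7/25 0; 0 0 0 1]
T2·T1 = [7/25 -2 24/25 0; 0 1 0 0; -24/25 0 7/25 0; 0 0 0 1]
T3·…·T1 = [7/25 -2 24/25 0; -72/85 -8/17 21/85 0; 192/425 -15/17 -56/425 0; 0 0 0 1]
T4·…·T1 = [7/25 -2 24/25 0; -72/85 -8/17 21/85 0; 552/425 -7/17 -161/425 0; 0 0 0 1]
T5·…·T1 = [7/25 -2 24/25 0; 72/85 8/17 -21/85 0; 276/425 -7/34 -161/850 0; 0 0 0 1]
T6·…·T1 = [-7/25 2 -24/25 0; -144/85 -16/17 42/85 0; 276/425 -7/34 -161/850 0; 0 0 0 1]

T = [-7/25 2 -24/25 0; -144/85 -16/17 42/85 0; 276/425 -7/34 -161/850 0; 0 0 0 1]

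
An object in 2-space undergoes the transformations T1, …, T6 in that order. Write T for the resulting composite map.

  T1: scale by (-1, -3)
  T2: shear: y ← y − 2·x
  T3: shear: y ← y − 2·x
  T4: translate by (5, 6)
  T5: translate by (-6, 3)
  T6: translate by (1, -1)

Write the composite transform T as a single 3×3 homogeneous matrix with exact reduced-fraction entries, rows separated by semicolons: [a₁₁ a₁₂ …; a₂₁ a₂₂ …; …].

T = [-1 0 0; 4 -3 8; 0 0 1]

T1 = [-1 0 0; 0 -3 0; 0 0 1]
T2·T1 = [-1 0 0; 2 -3 0; 0 0 1]
T3·…·T1 = [-1 0 0; 4 -3 0; 0 0 1]
T4·…·T1 = [-1 0 5; 4 -3 6; 0 0 1]
T5·…·T1 = [-1 0 -1; 4 -3 9; 0 0 1]
T6·…·T1 = [-1 0 0; 4 -3 8; 0 0 1]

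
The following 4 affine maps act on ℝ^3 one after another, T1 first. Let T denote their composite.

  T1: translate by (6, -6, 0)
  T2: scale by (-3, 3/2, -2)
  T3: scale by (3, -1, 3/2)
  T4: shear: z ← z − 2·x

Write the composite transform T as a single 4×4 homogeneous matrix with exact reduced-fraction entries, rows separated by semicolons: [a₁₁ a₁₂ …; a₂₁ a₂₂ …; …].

T = [-9 0 0 -54; 0 -3/2 0 9; 18 0 -3 108; 0 0 0 1]

T1 = [1 0 0 6; 0 1 0 -6; 0 0 1 0; 0 0 0 1]
T2·T1 = [-3 0 0 -18; 0 3/2 0 -9; 0 0 -2 0; 0 0 0 1]
T3·…·T1 = [-9 0 0 -54; 0 -3/2 0 9; 0 0 -3 0; 0 0 0 1]
T4·…·T1 = [-9 0 0 -54; 0 -3/2 0 9; 18 0 -3 108; 0 0 0 1]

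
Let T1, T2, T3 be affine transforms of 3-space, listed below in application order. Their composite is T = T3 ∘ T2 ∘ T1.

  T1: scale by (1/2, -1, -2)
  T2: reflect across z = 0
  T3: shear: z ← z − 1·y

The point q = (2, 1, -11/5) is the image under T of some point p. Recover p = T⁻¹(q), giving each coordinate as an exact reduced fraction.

p = (4, -1, -3/5)

T1 = [1/2 0 0 0; 0 -1 0 0; 0 0 -2 0; 0 0 0 1]
T2·T1 = [1/2 0 0 0; 0 -1 0 0; 0 0 2 0; 0 0 0 1]
T3·…·T1 = [1/2 0 0 0; 0 -1 0 0; 0 1 2 0; 0 0 0 1]
det M = -1; M⁻¹ = [2 0 0 0; 0 -1 0 0; 0 1/2 1/2 0; 0 0 0 1]
M⁻¹ · (2, 1, -11/5)ᵀ = (4, -1, -3/5)ᵀ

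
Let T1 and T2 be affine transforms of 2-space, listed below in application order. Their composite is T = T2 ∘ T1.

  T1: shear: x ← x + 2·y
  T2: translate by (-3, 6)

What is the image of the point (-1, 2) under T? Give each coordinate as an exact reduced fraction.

T1 shear: x ← x + 2·y: (-1, 2) → (3, 2)
T2 translate by (-3, 6): (3, 2) → (0, 8)

T(p) = (0, 8)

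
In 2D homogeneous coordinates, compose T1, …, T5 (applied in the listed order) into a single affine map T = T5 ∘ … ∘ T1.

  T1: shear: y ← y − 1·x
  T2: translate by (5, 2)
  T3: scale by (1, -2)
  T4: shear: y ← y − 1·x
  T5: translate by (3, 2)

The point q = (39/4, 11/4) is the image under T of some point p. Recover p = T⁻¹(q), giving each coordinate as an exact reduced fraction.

T1 = [1 0 0; -1 1 0; 0 0 1]
T2·T1 = [1 0 5; -1 1 2; 0 0 1]
T3·…·T1 = [1 0 5; 2 -2 -4; 0 0 1]
T4·…·T1 = [1 0 5; 1 -2 -9; 0 0 1]
T5·…·T1 = [1 0 8; 1 -2 -7; 0 0 1]
det M = -2; M⁻¹ = [1 0 -8; 1/2 -1/2 -15/2; 0 0 1]
M⁻¹ · (39/4, 11/4)ᵀ = (7/4, -4)ᵀ

p = (7/4, -4)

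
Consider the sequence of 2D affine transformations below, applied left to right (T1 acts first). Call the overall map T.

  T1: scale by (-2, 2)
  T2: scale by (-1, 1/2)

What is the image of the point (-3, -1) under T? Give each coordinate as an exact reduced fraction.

T1 scale by (-2, 2): (-3, -1) → (6, -2)
T2 scale by (-1, 1/2): (6, -2) → (-6, -1)

T(p) = (-6, -1)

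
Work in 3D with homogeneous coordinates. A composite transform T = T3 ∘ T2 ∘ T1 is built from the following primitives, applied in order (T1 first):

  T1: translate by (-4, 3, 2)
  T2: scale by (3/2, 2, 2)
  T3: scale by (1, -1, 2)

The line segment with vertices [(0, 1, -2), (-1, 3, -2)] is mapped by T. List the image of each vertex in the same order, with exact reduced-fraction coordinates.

image vertices: (-6, -8, 0), (-15/2, -12, 0)

T1 translate by (-4, 3, 2): (0, 1, -2) → (-4, 4, 0); (-1, 3, -2) → (-5, 6, 0)
T2 scale by (3/2, 2, 2): (-4, 4, 0) → (-6, 8, 0); (-5, 6, 0) → (-15/2, 12, 0)
T3 scale by (1, -1, 2): (-6, 8, 0) → (-6, -8, 0); (-15/2, 12, 0) → (-15/2, -12, 0)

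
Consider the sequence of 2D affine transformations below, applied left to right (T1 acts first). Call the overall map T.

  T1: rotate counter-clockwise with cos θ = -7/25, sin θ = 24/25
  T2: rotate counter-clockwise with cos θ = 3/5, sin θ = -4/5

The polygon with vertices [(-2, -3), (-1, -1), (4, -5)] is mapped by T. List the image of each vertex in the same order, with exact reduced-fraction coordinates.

image vertices: (6/5, -17/5), (1/5, -7/5), (32/5, 1/5)

T1 rotate counter-clockwise with cos θ = -7/25, sin θ = 24/25: (-2, -3) → (86/25, -27/25); (-1, -1) → (31/25, -17/25); (4, -5) → (92/25, 131/25)
T2 rotate counter-clockwise with cos θ = 3/5, sin θ = -4/5: (86/25, -27/25) → (6/5, -17/5); (31/25, -17/25) → (1/5, -7/5); (92/25, 131/25) → (32/5, 1/5)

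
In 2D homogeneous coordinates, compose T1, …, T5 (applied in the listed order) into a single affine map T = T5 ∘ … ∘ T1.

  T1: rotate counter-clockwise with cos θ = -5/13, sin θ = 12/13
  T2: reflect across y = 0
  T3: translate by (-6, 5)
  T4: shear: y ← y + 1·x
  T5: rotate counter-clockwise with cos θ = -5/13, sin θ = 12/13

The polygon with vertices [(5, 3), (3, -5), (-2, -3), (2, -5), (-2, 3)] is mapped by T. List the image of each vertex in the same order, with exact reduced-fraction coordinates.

image vertices: (2123/169, -1073/169), (513/169, -251/169), (-344/169, -594/169), (284/169, -276/169), (40/13, -96/13)

T1 rotate counter-clockwise with cos θ = -5/13, sin θ = 12/13: (5, 3) → (-61/13, 45/13); (3, -5) → (45/13, 61/13); (-2, -3) → (46/13, -9/13); (2, -5) → (50/13, 49/13); (-2, 3) → (-2, -3)
T2 reflect across y = 0: (-61/13, 45/13) → (-61/13, -45/13); (45/13, 61/13) → (45/13, -61/13); (46/13, -9/13) → (46/13, 9/13); (50/13, 49/13) → (50/13, -49/13); (-2, -3) → (-2, 3)
T3 translate by (-6, 5): (-61/13, -45/13) → (-139/13, 20/13); (45/13, -61/13) → (-33/13, 4/13); (46/13, 9/13) → (-32/13, 74/13); (50/13, -49/13) → (-28/13, 16/13); (-2, 3) → (-8, 8)
T4 shear: y ← y + 1·x: (-139/13, 20/13) → (-139/13, -119/13); (-33/13, 4/13) → (-33/13, -29/13); (-32/13, 74/13) → (-32/13, 42/13); (-28/13, 16/13) → (-28/13, -12/13); (-8, 8) → (-8, 0)
T5 rotate counter-clockwise with cos θ = -5/13, sin θ = 12/13: (-139/13, -119/13) → (2123/169, -1073/169); (-33/13, -29/13) → (513/169, -251/169); (-32/13, 42/13) → (-344/169, -594/169); (-28/13, -12/13) → (284/169, -276/169); (-8, 0) → (40/13, -96/13)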